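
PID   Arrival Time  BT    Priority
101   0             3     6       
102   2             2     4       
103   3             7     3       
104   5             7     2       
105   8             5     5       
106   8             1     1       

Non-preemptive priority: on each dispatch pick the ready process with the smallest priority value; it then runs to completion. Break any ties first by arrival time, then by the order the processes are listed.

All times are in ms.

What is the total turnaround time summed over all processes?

61

Timeline: | 101 0-3 | 103 3-10 | 106 10-11 | 104 11-18 | 102 18-20 | 105 20-25 |
Completion: 101=3  102=20  103=10  104=18  105=25  106=11
Turnaround (C−A): 101=3  102=18  103=7  104=13  105=17  106=3
Turnaround = completion − arrival: 101=3, 102=18, 103=7, 104=13, 105=17, 106=3
Total turnaround = 3 + 18 + 7 + 13 + 17 + 3 = 61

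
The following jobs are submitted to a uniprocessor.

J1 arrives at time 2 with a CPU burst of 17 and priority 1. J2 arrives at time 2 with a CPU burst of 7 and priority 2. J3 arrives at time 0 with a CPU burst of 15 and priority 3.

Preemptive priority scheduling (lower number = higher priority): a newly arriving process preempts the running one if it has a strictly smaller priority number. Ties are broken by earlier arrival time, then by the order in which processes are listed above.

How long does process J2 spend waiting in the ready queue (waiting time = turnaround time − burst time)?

17

Timeline: | J3 0-2 | J1 2-19 | J2 19-26 | J3 26-39 |
Completion: J1=19  J2=26  J3=39
Turnaround (C−A): J1=17  J2=24  J3=39
Waiting(J2) = turnaround − burst = 24 − 7 = 17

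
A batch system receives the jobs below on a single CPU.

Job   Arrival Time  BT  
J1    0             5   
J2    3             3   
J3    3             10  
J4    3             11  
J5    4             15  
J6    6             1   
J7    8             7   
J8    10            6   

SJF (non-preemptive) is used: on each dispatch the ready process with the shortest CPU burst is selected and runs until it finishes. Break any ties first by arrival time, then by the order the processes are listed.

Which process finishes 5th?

Schedule: | J1 0-5 | J2 5-8 | J6 8-9 | J7 9-16 | J8 16-22 | J3 22-32 | J4 32-43 | J5 43-58 |
Completion: J1=5  J2=8  J3=32  J4=43  J5=58  J6=9  J7=16  J8=22
Finish order: J1 → J2 → J6 → J7 → J8 → J3 → J4 → J5

J8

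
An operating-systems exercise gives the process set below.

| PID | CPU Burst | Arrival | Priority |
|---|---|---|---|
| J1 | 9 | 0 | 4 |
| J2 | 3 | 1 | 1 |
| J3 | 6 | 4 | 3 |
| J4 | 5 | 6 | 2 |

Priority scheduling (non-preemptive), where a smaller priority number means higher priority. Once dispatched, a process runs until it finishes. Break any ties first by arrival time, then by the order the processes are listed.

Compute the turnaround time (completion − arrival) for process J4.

Gantt: | J1 0-9 | J2 9-12 | J4 12-17 | J3 17-23 |
Completion: J1=9  J2=12  J3=23  J4=17
Turnaround (C−A): J1=9  J2=11  J3=19  J4=11
Turnaround(J4) = completion − arrival = 17 − 6 = 11

11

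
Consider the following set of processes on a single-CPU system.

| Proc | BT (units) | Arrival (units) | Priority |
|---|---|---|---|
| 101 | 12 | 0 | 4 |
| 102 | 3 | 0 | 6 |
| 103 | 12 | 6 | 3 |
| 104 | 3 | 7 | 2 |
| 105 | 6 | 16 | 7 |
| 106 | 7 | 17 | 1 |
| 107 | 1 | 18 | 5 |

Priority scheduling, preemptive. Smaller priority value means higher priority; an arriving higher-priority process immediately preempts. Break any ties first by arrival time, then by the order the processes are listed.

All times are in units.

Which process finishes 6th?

Gantt: | 101 0-6 | 103 6-7 | 104 7-10 | 103 10-17 | 106 17-24 | 103 24-28 | 101 28-34 | 107 34-35 | 102 35-38 | 105 38-44 |
Completion: 101=34  102=38  103=28  104=10  105=44  106=24  107=35
Turnaround (C−A): 101=34  102=38  103=22  104=3  105=28  106=7  107=17
Finish order: 104 → 106 → 103 → 101 → 107 → 102 → 105

102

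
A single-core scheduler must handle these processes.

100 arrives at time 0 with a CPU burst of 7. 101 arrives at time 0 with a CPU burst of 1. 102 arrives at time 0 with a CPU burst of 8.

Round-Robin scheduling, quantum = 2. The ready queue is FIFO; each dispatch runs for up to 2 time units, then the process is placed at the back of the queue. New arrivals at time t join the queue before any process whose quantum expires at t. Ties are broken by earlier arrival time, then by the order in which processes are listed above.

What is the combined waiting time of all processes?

17

Schedule: | 100 0-2 | 101 2-3 | 102 3-5 | 100 5-7 | 102 7-9 | 100 9-11 | 102 11-13 | 100 13-14 | 102 14-16 |
Completion: 100=14  101=3  102=16
Waiting = turnaround − burst: 100=7, 101=2, 102=8
Total waiting = 7 + 2 + 8 = 17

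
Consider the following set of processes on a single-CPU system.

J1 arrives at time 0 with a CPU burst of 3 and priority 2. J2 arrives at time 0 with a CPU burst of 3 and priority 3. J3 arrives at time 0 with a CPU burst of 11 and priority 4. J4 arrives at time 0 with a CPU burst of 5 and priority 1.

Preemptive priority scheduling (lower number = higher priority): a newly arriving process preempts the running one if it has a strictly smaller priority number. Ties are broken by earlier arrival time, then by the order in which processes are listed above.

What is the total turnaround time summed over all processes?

Schedule: | J4 0-5 | J1 5-8 | J2 8-11 | J3 11-22 |
Completion: J1=8  J2=11  J3=22  J4=5
Turnaround = completion − arrival: J1=8, J2=11, J3=22, J4=5
Total turnaround = 8 + 11 + 22 + 5 = 46

46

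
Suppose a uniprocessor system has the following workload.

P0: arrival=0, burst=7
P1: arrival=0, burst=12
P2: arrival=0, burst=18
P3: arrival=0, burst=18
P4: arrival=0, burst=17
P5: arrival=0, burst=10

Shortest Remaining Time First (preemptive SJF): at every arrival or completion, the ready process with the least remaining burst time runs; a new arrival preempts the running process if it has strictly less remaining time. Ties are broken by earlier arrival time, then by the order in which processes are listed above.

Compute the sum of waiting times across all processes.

Schedule: | P0 0-7 | P5 7-17 | P1 17-29 | P4 29-46 | P2 46-64 | P3 64-82 |
Completion: P0=7  P1=29  P2=64  P3=82  P4=46  P5=17
Waiting = turnaround − burst: P0=0, P1=17, P2=46, P3=64, P4=29, P5=7
Total waiting = 0 + 17 + 46 + 64 + 29 + 7 = 163

163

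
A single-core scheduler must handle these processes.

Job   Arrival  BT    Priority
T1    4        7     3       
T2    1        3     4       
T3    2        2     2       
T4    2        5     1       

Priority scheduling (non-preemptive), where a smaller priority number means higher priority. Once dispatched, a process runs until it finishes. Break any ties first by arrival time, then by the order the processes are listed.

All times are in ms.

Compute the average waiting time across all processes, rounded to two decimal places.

4.00

Timeline: | idle 0-1 | T2 1-4 | T4 4-9 | T3 9-11 | T1 11-18 |
Completion: T1=18  T2=4  T3=11  T4=9
Turnaround (C−A): T1=14  T2=3  T3=9  T4=7
Waiting times: T1=7, T2=0, T3=7, T4=2
Average waiting = (7+0+7+2) / 4 = 16/4 = 4.00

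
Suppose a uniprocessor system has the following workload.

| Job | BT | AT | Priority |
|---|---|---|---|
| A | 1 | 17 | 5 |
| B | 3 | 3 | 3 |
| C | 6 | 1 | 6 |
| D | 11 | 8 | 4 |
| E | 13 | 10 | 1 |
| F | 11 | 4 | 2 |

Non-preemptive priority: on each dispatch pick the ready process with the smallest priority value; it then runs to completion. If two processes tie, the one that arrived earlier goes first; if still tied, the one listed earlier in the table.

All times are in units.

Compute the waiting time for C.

Schedule: | idle 0-1 | C 1-7 | F 7-18 | E 18-31 | B 31-34 | D 34-45 | A 45-46 |
Completion: A=46  B=34  C=7  D=45  E=31  F=18
Turnaround (C−A): A=29  B=31  C=6  D=37  E=21  F=14
Waiting(C) = turnaround − burst = 6 − 6 = 0

0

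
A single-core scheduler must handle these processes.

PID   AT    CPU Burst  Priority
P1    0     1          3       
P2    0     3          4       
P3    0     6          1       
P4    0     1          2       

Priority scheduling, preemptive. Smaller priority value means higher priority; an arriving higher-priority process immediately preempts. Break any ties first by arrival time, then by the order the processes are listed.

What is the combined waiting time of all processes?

21

Schedule: | P3 0-6 | P4 6-7 | P1 7-8 | P2 8-11 |
Completion: P1=8  P2=11  P3=6  P4=7
Turnaround (C−A): P1=8  P2=11  P3=6  P4=7
Waiting = turnaround − burst: P1=7, P2=8, P3=0, P4=6
Total waiting = 7 + 8 + 0 + 6 = 21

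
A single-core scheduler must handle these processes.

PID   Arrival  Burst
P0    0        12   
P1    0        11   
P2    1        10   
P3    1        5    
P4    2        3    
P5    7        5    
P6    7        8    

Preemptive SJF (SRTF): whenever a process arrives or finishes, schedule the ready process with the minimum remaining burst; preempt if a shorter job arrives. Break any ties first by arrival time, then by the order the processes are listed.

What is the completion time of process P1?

32

Gantt: | P1 0-1 | P3 1-2 | P4 2-5 | P3 5-9 | P5 9-14 | P6 14-22 | P1 22-32 | P2 32-42 | P0 42-54 |
Completion: P0=54  P1=32  P2=42  P3=9  P4=5  P5=14  P6=22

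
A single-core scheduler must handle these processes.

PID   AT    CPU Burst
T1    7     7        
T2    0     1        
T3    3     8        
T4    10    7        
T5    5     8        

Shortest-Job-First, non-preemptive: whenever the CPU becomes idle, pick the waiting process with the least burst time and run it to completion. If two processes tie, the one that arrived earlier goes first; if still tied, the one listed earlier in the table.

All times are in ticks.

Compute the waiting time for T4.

8

Gantt: | T2 0-1 | idle 1-3 | T3 3-11 | T1 11-18 | T4 18-25 | T5 25-33 |
Completion: T1=18  T2=1  T3=11  T4=25  T5=33
Waiting(T4) = turnaround − burst = 15 − 7 = 8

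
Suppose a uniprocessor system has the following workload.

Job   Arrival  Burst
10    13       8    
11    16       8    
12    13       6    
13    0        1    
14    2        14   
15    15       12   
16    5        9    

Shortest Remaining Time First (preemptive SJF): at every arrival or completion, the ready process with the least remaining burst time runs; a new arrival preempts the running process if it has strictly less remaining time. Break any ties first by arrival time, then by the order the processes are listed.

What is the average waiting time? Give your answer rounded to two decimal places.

Timeline: | 13 0-1 | idle 1-2 | 14 2-5 | 16 5-14 | 12 14-20 | 10 20-28 | 11 28-36 | 14 36-47 | 15 47-59 |
Completion: 10=28  11=36  12=20  13=1  14=47  15=59  16=14
Turnaround (C−A): 10=15  11=20  12=7  13=1  14=45  15=44  16=9
Waiting times: 10=7, 11=12, 12=1, 13=0, 14=31, 15=32, 16=0
Average waiting = (7+12+1+0+31+32+0) / 7 = 83/7 = 11.86

11.86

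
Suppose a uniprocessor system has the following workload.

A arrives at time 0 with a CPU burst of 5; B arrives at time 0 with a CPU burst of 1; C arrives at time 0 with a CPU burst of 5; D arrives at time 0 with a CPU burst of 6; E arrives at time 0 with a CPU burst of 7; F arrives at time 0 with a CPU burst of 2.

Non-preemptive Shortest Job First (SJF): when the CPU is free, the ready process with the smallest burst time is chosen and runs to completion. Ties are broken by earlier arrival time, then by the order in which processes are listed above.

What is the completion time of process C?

13

Schedule: | B 0-1 | F 1-3 | A 3-8 | C 8-13 | D 13-19 | E 19-26 |
Completion: A=8  B=1  C=13  D=19  E=26  F=3
Turnaround (C−A): A=8  B=1  C=13  D=19  E=26  F=3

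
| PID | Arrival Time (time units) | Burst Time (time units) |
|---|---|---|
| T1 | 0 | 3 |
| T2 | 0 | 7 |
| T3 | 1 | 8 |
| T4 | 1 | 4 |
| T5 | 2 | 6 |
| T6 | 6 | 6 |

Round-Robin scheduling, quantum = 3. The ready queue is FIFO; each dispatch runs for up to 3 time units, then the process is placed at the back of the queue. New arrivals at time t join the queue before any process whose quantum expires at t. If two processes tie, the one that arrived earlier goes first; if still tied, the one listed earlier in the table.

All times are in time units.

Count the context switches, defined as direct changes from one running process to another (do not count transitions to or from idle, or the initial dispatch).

Schedule: | T1 0-3 | T2 3-6 | T3 6-9 | T4 9-12 | T5 12-15 | T6 15-18 | T2 18-21 | T3 21-24 | T4 24-25 | T5 25-28 | T6 28-31 | T2 31-32 | T3 32-34 |
Completion: T1=3  T2=32  T3=34  T4=25  T5=28  T6=31

12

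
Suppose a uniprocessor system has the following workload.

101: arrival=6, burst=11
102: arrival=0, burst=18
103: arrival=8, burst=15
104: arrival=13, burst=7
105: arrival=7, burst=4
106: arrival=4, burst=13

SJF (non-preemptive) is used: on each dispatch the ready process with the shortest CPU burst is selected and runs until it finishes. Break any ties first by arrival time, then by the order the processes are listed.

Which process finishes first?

Schedule: | 102 0-18 | 105 18-22 | 104 22-29 | 101 29-40 | 106 40-53 | 103 53-68 |
Completion: 101=40  102=18  103=68  104=29  105=22  106=53
Finish order: 102 → 105 → 104 → 101 → 106 → 103

102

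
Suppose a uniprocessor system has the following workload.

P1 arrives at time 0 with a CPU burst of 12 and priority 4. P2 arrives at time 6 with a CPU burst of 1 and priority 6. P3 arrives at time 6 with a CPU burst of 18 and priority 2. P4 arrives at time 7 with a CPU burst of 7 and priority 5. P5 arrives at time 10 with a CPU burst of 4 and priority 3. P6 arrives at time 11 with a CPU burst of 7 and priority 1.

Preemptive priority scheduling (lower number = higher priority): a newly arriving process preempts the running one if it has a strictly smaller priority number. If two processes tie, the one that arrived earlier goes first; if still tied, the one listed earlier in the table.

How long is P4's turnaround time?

Schedule: | P1 0-6 | P3 6-11 | P6 11-18 | P3 18-31 | P5 31-35 | P1 35-41 | P4 41-48 | P2 48-49 |
Completion: P1=41  P2=49  P3=31  P4=48  P5=35  P6=18
Turnaround (C−A): P1=41  P2=43  P3=25  P4=41  P5=25  P6=7
Turnaround(P4) = completion − arrival = 48 − 7 = 41

41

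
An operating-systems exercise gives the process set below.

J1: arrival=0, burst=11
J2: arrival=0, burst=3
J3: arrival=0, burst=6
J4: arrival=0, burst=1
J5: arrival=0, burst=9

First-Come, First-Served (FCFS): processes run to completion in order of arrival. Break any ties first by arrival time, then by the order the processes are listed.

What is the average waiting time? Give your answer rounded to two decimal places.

13.20

Gantt: | J1 0-11 | J2 11-14 | J3 14-20 | J4 20-21 | J5 21-30 |
Completion: J1=11  J2=14  J3=20  J4=21  J5=30
Waiting times: J1=0, J2=11, J3=14, J4=20, J5=21
Average waiting = (0+11+14+20+21) / 5 = 66/5 = 13.20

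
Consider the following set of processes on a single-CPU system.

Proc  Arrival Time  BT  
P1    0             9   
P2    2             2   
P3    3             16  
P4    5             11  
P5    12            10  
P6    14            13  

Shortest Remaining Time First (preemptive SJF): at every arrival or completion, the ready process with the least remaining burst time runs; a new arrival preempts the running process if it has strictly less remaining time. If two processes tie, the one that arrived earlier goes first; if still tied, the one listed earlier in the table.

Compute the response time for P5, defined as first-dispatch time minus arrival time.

10

Timeline: | P1 0-2 | P2 2-4 | P1 4-11 | P4 11-22 | P5 22-32 | P6 32-45 | P3 45-61 |
Completion: P1=11  P2=4  P3=61  P4=22  P5=32  P6=45
Turnaround (C−A): P1=11  P2=2  P3=58  P4=17  P5=20  P6=31
Response(P5) = first start − arrival = 22 − 12 = 10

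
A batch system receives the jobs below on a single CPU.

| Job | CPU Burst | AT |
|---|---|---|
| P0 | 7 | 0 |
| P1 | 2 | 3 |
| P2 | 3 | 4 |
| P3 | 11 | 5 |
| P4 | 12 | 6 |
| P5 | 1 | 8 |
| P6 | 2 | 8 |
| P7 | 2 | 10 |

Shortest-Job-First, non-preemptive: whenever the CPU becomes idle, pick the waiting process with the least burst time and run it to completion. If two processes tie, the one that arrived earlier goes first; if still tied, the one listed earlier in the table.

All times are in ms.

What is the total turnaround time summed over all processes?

93

Schedule: | P0 0-7 | P1 7-9 | P5 9-10 | P6 10-12 | P7 12-14 | P2 14-17 | P3 17-28 | P4 28-40 |
Completion: P0=7  P1=9  P2=17  P3=28  P4=40  P5=10  P6=12  P7=14
Turnaround = completion − arrival: P0=7, P1=6, P2=13, P3=23, P4=34, P5=2, P6=4, P7=4
Total turnaround = 7 + 6 + 13 + 23 + 34 + 2 + 4 + 4 = 93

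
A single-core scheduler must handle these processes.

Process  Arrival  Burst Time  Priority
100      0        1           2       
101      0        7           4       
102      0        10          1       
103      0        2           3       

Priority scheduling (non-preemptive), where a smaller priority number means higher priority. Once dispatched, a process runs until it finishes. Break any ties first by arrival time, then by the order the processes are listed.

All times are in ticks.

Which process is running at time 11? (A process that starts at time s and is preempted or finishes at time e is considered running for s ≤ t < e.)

Timeline: | 102 0-10 | 100 10-11 | 103 11-13 | 101 13-20 |
Completion: 100=11  101=20  102=10  103=13
Turnaround (C−A): 100=11  101=20  102=10  103=13

103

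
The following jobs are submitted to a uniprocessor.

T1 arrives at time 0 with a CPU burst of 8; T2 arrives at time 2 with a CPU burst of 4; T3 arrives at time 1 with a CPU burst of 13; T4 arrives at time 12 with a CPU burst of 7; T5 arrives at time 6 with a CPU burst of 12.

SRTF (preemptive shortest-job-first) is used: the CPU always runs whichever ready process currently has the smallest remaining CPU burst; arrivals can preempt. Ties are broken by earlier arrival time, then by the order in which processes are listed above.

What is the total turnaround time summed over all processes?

91

Schedule: | T1 0-2 | T2 2-6 | T1 6-12 | T4 12-19 | T5 19-31 | T3 31-44 |
Completion: T1=12  T2=6  T3=44  T4=19  T5=31
Turnaround (C−A): T1=12  T2=4  T3=43  T4=7  T5=25
Turnaround = completion − arrival: T1=12, T2=4, T3=43, T4=7, T5=25
Total turnaround = 12 + 4 + 43 + 7 + 25 = 91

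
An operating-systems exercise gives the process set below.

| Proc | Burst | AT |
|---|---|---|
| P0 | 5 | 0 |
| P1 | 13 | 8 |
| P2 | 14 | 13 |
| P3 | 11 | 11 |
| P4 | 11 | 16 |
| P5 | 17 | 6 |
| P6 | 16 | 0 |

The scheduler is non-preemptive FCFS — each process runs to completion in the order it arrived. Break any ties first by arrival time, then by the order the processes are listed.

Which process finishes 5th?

Gantt: | P0 0-5 | P6 5-21 | P5 21-38 | P1 38-51 | P3 51-62 | P2 62-76 | P4 76-87 |
Completion: P0=5  P1=51  P2=76  P3=62  P4=87  P5=38  P6=21
Turnaround (C−A): P0=5  P1=43  P2=63  P3=51  P4=71  P5=32  P6=21
Finish order: P0 → P6 → P5 → P1 → P3 → P2 → P4

P3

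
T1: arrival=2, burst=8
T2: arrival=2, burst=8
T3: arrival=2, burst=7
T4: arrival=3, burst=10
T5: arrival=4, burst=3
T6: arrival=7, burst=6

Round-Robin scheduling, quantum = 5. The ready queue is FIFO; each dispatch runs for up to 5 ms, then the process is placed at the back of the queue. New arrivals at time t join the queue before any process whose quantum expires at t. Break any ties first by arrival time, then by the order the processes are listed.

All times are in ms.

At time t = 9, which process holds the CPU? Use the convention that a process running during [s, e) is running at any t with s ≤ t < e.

T2

Timeline: | idle 0-2 | T1 2-7 | T2 7-12 | T3 12-17 | T4 17-22 | T5 22-25 | T6 25-30 | T1 30-33 | T2 33-36 | T3 36-38 | T4 38-43 | T6 43-44 |
Completion: T1=33  T2=36  T3=38  T4=43  T5=25  T6=44
Turnaround (C−A): T1=31  T2=34  T3=36  T4=40  T5=21  T6=37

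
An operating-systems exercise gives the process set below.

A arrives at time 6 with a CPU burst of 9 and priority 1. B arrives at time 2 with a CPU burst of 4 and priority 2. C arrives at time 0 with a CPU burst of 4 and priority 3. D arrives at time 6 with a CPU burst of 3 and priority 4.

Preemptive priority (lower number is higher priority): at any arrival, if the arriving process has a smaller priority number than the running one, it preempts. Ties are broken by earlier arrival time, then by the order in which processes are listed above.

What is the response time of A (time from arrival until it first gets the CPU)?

Timeline: | C 0-2 | B 2-6 | A 6-15 | C 15-17 | D 17-20 |
Completion: A=15  B=6  C=17  D=20
Turnaround (C−A): A=9  B=4  C=17  D=14
Response(A) = first start − arrival = 6 − 6 = 0

0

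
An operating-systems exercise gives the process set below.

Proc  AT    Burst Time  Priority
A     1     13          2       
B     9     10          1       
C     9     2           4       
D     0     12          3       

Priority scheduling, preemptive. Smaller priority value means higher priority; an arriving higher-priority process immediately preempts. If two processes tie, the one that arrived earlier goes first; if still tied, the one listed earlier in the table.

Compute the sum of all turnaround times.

96

Schedule: | D 0-1 | A 1-9 | B 9-19 | A 19-24 | D 24-35 | C 35-37 |
Completion: A=24  B=19  C=37  D=35
Turnaround (C−A): A=23  B=10  C=28  D=35
Turnaround = completion − arrival: A=23, B=10, C=28, D=35
Total turnaround = 23 + 10 + 28 + 35 = 96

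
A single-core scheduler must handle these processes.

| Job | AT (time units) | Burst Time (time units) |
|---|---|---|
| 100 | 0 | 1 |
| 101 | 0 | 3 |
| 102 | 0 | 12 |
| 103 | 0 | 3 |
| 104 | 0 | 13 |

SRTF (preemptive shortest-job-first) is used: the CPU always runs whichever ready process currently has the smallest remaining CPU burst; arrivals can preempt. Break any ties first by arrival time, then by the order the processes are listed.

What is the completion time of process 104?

Gantt: | 100 0-1 | 101 1-4 | 103 4-7 | 102 7-19 | 104 19-32 |
Completion: 100=1  101=4  102=19  103=7  104=32
Turnaround (C−A): 100=1  101=4  102=19  103=7  104=32

32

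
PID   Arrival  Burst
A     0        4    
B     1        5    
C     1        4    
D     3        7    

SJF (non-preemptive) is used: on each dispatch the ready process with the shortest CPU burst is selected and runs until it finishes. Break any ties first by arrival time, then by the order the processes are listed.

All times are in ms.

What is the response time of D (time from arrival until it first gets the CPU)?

10

Gantt: | A 0-4 | C 4-8 | B 8-13 | D 13-20 |
Completion: A=4  B=13  C=8  D=20
Turnaround (C−A): A=4  B=12  C=7  D=17
Response(D) = first start − arrival = 13 − 3 = 10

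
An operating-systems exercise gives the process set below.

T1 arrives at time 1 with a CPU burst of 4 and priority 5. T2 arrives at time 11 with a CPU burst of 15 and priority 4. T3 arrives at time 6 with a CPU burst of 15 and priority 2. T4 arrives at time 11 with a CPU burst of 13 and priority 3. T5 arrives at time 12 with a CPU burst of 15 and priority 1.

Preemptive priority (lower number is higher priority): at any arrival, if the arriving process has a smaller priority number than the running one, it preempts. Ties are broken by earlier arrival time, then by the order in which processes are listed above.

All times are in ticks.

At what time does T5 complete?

27

Gantt: | idle 0-1 | T1 1-5 | idle 5-6 | T3 6-12 | T5 12-27 | T3 27-36 | T4 36-49 | T2 49-64 |
Completion: T1=5  T2=64  T3=36  T4=49  T5=27
Turnaround (C−A): T1=4  T2=53  T3=30  T4=38  T5=15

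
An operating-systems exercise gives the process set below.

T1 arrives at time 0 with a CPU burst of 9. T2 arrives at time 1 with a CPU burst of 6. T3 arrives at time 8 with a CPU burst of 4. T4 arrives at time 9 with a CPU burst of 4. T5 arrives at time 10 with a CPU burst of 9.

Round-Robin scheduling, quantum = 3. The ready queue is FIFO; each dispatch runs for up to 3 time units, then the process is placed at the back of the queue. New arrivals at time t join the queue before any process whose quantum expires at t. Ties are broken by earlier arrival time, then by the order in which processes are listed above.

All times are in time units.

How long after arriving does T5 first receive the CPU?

11

Schedule: | T1 0-3 | T2 3-6 | T1 6-9 | T2 9-12 | T3 12-15 | T4 15-18 | T1 18-21 | T5 21-24 | T3 24-25 | T4 25-26 | T5 26-32 |
Completion: T1=21  T2=12  T3=25  T4=26  T5=32
Turnaround (C−A): T1=21  T2=11  T3=17  T4=17  T5=22
Response(T5) = first start − arrival = 21 − 10 = 11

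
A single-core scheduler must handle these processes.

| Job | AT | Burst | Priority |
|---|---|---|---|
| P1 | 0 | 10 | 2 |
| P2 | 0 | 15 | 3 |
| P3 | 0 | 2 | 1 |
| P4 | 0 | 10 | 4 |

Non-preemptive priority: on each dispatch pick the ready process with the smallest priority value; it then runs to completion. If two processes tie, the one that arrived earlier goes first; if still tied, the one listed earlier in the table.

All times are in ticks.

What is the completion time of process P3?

2

Gantt: | P3 0-2 | P1 2-12 | P2 12-27 | P4 27-37 |
Completion: P1=12  P2=27  P3=2  P4=37
Turnaround (C−A): P1=12  P2=27  P3=2  P4=37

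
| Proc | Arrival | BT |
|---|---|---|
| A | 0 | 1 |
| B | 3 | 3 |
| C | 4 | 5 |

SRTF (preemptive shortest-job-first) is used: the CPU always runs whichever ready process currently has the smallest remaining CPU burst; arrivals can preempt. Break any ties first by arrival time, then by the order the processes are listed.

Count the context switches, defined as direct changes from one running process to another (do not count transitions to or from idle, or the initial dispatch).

1

Schedule: | A 0-1 | idle 1-3 | B 3-6 | C 6-11 |
Completion: A=1  B=6  C=11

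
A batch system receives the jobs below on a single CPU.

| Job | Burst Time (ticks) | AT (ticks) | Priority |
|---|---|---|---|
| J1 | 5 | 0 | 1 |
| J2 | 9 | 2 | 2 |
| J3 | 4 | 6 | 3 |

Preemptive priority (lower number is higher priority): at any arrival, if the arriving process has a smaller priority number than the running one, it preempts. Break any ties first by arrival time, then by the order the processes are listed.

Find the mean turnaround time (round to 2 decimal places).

9.67

Schedule: | J1 0-5 | J2 5-14 | J3 14-18 |
Completion: J1=5  J2=14  J3=18
Turnaround (C−A): J1=5  J2=12  J3=12
Turnaround times: J1=5, J2=12, J3=12
Average turnaround = (5+12+12) / 3 = 29/3 = 9.67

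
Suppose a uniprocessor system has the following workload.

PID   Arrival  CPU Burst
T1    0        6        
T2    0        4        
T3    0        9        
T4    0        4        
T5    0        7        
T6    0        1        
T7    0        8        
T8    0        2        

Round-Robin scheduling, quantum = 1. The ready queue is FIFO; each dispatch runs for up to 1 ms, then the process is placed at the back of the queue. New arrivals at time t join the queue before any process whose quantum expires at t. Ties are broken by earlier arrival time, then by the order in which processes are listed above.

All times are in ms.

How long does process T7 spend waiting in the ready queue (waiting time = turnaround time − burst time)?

Schedule: | T1 0-1 | T2 1-2 | T3 2-3 | T4 3-4 | T5 4-5 | T6 5-6 | T7 6-7 | T8 7-8 | T1 8-9 | T2 9-10 | T3 10-11 | T4 11-12 | T5 12-13 | T7 13-14 | T8 14-15 | T1 15-16 | T2 16-17 | T3 17-18 | T4 18-19 | T5 19-20 | T7 20-21 | T1 21-22 | T2 22-23 | T3 23-24 | T4 24-25 | T5 25-26 | T7 26-27 | T1 27-28 | T3 28-29 | T5 29-30 | T7 30-31 | T1 31-32 | T3 32-33 | T5 33-34 | T7 34-35 | T3 35-36 | T5 36-37 | T7 37-38 | T3 38-39 | T7 39-40 | T3 40-41 |
Completion: T1=32  T2=23  T3=41  T4=25  T5=37  T6=6  T7=40  T8=15
Turnaround (C−A): T1=32  T2=23  T3=41  T4=25  T5=37  T6=6  T7=40  T8=15
Waiting(T7) = turnaround − burst = 40 − 8 = 32

32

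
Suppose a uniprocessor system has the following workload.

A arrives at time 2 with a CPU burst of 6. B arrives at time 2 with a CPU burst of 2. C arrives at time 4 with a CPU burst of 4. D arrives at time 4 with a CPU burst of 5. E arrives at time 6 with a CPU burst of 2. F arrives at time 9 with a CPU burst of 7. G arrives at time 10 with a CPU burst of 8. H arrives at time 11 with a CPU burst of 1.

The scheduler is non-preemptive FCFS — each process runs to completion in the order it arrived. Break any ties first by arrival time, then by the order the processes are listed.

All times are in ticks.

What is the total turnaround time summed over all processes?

Gantt: | idle 0-2 | A 2-8 | B 8-10 | C 10-14 | D 14-19 | E 19-21 | F 21-28 | G 28-36 | H 36-37 |
Completion: A=8  B=10  C=14  D=19  E=21  F=28  G=36  H=37
Turnaround (C−A): A=6  B=8  C=10  D=15  E=15  F=19  G=26  H=26
Turnaround = completion − arrival: A=6, B=8, C=10, D=15, E=15, F=19, G=26, H=26
Total turnaround = 6 + 8 + 10 + 15 + 15 + 19 + 26 + 26 = 125

125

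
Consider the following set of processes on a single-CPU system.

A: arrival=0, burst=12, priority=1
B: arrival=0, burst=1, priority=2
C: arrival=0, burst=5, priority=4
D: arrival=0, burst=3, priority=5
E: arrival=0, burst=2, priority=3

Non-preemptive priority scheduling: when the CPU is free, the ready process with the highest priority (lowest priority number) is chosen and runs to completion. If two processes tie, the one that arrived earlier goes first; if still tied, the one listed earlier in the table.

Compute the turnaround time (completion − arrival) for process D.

Schedule: | A 0-12 | B 12-13 | E 13-15 | C 15-20 | D 20-23 |
Completion: A=12  B=13  C=20  D=23  E=15
Turnaround(D) = completion − arrival = 23 − 0 = 23

23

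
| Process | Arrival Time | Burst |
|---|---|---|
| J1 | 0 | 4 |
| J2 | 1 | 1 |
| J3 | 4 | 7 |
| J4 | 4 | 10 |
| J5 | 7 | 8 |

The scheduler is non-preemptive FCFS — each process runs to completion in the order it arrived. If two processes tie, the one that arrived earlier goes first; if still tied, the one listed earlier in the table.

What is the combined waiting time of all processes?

27

Schedule: | J1 0-4 | J2 4-5 | J3 5-12 | J4 12-22 | J5 22-30 |
Completion: J1=4  J2=5  J3=12  J4=22  J5=30
Waiting = turnaround − burst: J1=0, J2=3, J3=1, J4=8, J5=15
Total waiting = 0 + 3 + 1 + 8 + 15 = 27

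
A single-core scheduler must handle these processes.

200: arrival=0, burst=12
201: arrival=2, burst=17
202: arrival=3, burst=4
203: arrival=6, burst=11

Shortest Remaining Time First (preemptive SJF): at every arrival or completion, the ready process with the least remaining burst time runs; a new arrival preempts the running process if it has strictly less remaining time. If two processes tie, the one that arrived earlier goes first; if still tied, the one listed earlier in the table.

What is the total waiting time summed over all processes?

39

Timeline: | 200 0-3 | 202 3-7 | 200 7-16 | 203 16-27 | 201 27-44 |
Completion: 200=16  201=44  202=7  203=27
Turnaround (C−A): 200=16  201=42  202=4  203=21
Waiting = turnaround − burst: 200=4, 201=25, 202=0, 203=10
Total waiting = 4 + 25 + 0 + 10 = 39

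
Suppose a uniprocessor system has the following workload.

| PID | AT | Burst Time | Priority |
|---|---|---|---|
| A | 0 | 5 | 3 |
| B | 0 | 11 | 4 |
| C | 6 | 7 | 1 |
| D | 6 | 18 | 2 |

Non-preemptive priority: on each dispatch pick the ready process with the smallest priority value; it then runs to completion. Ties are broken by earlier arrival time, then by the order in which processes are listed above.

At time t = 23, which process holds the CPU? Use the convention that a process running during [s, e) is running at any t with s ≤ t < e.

D

Schedule: | A 0-5 | B 5-16 | C 16-23 | D 23-41 |
Completion: A=5  B=16  C=23  D=41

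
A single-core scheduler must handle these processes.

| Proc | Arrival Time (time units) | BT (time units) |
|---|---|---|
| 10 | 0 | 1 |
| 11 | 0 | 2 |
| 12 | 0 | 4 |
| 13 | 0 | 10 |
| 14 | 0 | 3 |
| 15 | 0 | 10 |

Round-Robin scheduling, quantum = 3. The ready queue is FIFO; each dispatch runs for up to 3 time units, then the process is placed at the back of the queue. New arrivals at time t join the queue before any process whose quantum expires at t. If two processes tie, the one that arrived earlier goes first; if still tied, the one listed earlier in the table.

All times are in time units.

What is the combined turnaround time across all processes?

Gantt: | 10 0-1 | 11 1-3 | 12 3-6 | 13 6-9 | 14 9-12 | 15 12-15 | 12 15-16 | 13 16-19 | 15 19-22 | 13 22-25 | 15 25-28 | 13 28-29 | 15 29-30 |
Completion: 10=1  11=3  12=16  13=29  14=12  15=30
Turnaround = completion − arrival: 10=1, 11=3, 12=16, 13=29, 14=12, 15=30
Total turnaround = 1 + 3 + 16 + 29 + 12 + 30 = 91

91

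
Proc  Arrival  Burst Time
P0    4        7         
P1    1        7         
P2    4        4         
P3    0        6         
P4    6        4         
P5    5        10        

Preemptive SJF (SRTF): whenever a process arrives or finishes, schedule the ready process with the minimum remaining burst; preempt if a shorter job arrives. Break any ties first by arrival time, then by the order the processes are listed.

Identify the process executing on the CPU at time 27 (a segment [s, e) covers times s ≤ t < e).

Schedule: | P3 0-6 | P2 6-10 | P4 10-14 | P1 14-21 | P0 21-28 | P5 28-38 |
Completion: P0=28  P1=21  P2=10  P3=6  P4=14  P5=38
Turnaround (C−A): P0=24  P1=20  P2=6  P3=6  P4=8  P5=33

P0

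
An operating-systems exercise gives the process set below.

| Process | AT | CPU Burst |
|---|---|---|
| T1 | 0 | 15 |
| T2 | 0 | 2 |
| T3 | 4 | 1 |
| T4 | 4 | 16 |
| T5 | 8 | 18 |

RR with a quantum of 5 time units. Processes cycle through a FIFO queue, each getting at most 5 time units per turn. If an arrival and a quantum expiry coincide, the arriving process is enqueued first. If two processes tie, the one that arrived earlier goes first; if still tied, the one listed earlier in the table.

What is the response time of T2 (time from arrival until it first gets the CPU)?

5

Timeline: | T1 0-5 | T2 5-7 | T3 7-8 | T4 8-13 | T1 13-18 | T5 18-23 | T4 23-28 | T1 28-33 | T5 33-38 | T4 38-43 | T5 43-48 | T4 48-49 | T5 49-52 |
Completion: T1=33  T2=7  T3=8  T4=49  T5=52
Turnaround (C−A): T1=33  T2=7  T3=4  T4=45  T5=44
Response(T2) = first start − arrival = 5 − 0 = 5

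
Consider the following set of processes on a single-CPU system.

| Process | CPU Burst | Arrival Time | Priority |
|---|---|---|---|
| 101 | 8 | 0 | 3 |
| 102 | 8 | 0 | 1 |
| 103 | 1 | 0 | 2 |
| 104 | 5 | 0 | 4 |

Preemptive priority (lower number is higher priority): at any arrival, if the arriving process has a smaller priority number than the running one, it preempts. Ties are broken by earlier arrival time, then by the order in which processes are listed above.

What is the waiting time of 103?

Timeline: | 102 0-8 | 103 8-9 | 101 9-17 | 104 17-22 |
Completion: 101=17  102=8  103=9  104=22
Turnaround (C−A): 101=17  102=8  103=9  104=22
Waiting(103) = turnaround − burst = 9 − 1 = 8

8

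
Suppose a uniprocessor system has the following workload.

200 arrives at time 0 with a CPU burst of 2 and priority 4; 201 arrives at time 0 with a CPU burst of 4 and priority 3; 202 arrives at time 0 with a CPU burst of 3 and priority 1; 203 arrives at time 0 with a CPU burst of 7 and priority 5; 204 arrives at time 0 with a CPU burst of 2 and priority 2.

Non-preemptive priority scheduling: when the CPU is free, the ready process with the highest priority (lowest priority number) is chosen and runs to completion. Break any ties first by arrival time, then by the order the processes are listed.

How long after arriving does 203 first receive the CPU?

Gantt: | 202 0-3 | 204 3-5 | 201 5-9 | 200 9-11 | 203 11-18 |
Completion: 200=11  201=9  202=3  203=18  204=5
Response(203) = first start − arrival = 11 − 0 = 11

11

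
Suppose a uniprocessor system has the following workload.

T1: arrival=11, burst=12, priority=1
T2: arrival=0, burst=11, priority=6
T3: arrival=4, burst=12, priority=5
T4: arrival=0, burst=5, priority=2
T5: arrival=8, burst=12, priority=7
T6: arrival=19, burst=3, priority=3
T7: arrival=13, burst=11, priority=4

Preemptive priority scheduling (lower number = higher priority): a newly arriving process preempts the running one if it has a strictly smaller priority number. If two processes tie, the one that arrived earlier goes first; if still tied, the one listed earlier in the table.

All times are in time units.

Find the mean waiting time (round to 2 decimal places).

Timeline: | T4 0-5 | T3 5-11 | T1 11-23 | T6 23-26 | T7 26-37 | T3 37-43 | T2 43-54 | T5 54-66 |
Completion: T1=23  T2=54  T3=43  T4=5  T5=66  T6=26  T7=37
Turnaround (C−A): T1=12  T2=54  T3=39  T4=5  T5=58  T6=7  T7=24
Waiting times: T1=0, T2=43, T3=27, T4=0, T5=46, T6=4, T7=13
Average waiting = (0+43+27+0+46+4+13) / 7 = 133/7 = 19.00

19.00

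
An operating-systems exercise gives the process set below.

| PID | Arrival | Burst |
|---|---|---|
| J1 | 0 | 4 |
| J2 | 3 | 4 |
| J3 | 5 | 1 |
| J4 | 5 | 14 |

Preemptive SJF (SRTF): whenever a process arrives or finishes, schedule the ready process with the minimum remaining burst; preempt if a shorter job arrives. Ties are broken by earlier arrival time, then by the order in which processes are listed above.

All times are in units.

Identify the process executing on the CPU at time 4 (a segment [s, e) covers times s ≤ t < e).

Schedule: | J1 0-4 | J2 4-5 | J3 5-6 | J2 6-9 | J4 9-23 |
Completion: J1=4  J2=9  J3=6  J4=23
Turnaround (C−A): J1=4  J2=6  J3=1  J4=18

J2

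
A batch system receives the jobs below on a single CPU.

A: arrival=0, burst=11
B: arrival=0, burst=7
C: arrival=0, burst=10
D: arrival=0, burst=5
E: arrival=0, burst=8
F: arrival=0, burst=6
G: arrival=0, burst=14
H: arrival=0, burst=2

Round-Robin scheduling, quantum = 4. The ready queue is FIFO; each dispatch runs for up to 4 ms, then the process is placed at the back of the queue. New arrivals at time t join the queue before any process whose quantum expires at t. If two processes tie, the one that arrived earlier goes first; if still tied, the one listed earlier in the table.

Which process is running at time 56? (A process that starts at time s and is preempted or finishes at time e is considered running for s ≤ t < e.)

C

Schedule: | A 0-4 | B 4-8 | C 8-12 | D 12-16 | E 16-20 | F 20-24 | G 24-28 | H 28-30 | A 30-34 | B 34-37 | C 37-41 | D 41-42 | E 42-46 | F 46-48 | G 48-52 | A 52-55 | C 55-57 | G 57-63 |
Completion: A=55  B=37  C=57  D=42  E=46  F=48  G=63  H=30
Turnaround (C−A): A=55  B=37  C=57  D=42  E=46  F=48  G=63  H=30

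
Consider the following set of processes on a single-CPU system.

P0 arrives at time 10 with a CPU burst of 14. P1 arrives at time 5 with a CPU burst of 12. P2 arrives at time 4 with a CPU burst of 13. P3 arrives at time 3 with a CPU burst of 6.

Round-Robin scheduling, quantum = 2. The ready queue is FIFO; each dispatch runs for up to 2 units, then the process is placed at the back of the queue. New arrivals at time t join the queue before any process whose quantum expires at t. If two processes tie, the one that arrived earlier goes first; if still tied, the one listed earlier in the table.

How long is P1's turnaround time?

Gantt: | idle 0-3 | P3 3-5 | P2 5-7 | P1 7-9 | P3 9-11 | P2 11-13 | P1 13-15 | P0 15-17 | P3 17-19 | P2 19-21 | P1 21-23 | P0 23-25 | P2 25-27 | P1 27-29 | P0 29-31 | P2 31-33 | P1 33-35 | P0 35-37 | P2 37-39 | P1 39-41 | P0 41-43 | P2 43-44 | P0 44-48 |
Completion: P0=48  P1=41  P2=44  P3=19
Turnaround (C−A): P0=38  P1=36  P2=40  P3=16
Turnaround(P1) = completion − arrival = 41 − 5 = 36

36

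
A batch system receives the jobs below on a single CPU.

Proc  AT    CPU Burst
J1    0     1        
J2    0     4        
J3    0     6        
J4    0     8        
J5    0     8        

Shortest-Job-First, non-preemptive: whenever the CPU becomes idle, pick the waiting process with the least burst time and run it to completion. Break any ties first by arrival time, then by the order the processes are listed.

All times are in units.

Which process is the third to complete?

J3

Gantt: | J1 0-1 | J2 1-5 | J3 5-11 | J4 11-19 | J5 19-27 |
Completion: J1=1  J2=5  J3=11  J4=19  J5=27
Turnaround (C−A): J1=1  J2=5  J3=11  J4=19  J5=27
Finish order: J1 → J2 → J3 → J4 → J5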